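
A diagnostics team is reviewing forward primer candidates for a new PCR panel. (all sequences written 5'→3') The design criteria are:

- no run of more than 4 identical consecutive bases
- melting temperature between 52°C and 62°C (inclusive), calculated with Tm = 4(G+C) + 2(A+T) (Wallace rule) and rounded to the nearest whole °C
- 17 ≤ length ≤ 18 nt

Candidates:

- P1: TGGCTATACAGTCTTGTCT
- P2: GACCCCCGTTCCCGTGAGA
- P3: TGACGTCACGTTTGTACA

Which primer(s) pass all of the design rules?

P3 only.

P1 (19 nt, A=3 T=8 G=4 C=4): longest run = 2 ✓; Tm = 2·11 + 4·8 = 54°C ✓; length 19, outside 17–18 ✗ — fails.
P2 (19 nt, A=3 T=3 G=5 C=8): longest run = 5, exceeds 4 ✗; Tm = 2·6 + 4·13 = 64°C, outside 52–62°C ✗; length 19, outside 17–18 ✗ — fails.
P3 (18 nt, A=4 T=6 G=4 C=4): longest run = 3 ✓; Tm = 2·10 + 4·8 = 52°C ✓; length 18 ✓ — passes.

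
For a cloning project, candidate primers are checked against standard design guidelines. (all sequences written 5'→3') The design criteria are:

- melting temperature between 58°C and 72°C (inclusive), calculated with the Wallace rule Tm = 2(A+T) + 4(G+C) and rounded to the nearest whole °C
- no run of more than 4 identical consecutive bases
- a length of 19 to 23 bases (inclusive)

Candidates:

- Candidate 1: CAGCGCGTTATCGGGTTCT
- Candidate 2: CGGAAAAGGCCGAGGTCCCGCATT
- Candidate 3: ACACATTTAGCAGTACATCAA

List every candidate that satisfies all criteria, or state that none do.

Candidate 1 (19 nt, A=2 T=6 G=6 C=5): Tm = 2·8 + 4·11 = 60°C ✓; longest run = 3 ✓; length 19 ✓ — passes.
Candidate 2 (24 nt, A=6 T=3 G=8 C=7): Tm = 2·9 + 4·15 = 78°C, outside 58–72°C ✗; longest run = 4 ✓; length 24, outside 19–23 ✗ — fails.
Candidate 3 (21 nt, A=9 T=5 G=2 C=5): Tm = 2·14 + 4·7 = 56°C, outside 58–72°C ✗; longest run = 3 ✓; length 21 ✓ — fails.

Candidate 1 only.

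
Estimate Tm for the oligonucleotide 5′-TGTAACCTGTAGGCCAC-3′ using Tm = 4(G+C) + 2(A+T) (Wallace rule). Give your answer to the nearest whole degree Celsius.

52°C

Base counts: A=4, T=4, G=4, C=5 (length 17).
Tm = 2·(4+4) + 4·(4+5) = 2·8 + 4·9 = 16 + 36 = 52°C.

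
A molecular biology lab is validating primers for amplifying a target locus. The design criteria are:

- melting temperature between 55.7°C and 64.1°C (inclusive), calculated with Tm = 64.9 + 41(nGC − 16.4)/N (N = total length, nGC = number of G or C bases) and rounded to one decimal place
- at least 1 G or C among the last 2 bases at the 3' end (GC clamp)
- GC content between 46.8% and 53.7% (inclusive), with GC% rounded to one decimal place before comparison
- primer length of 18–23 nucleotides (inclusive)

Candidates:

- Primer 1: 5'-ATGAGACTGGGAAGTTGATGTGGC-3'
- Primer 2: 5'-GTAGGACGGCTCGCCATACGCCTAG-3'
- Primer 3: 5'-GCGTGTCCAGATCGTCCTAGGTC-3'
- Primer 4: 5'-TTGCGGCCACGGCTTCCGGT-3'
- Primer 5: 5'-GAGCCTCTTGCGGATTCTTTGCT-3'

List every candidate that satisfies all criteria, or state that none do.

Primer 5 only.

Primer 1 (24 nt, A=6 T=6 G=10 C=2): Tm = 64.9 + 41·(12 − 16.4)/24 = 57.4°C ✓; 3' end GC has 2 G/C ✓; GC 12/24 = 50.0% ✓; length 24, outside 18–23 ✗ — fails.
Primer 2 (25 nt, A=5 T=4 G=8 C=8): Tm = 64.9 + 41·(16 − 16.4)/25 = 64.2°C, outside 55.7–64.1°C ✗; 3' end AG has 1 G/C ✓; GC 16/25 = 64.0%, outside 46.8–53.7% ✗; length 25, outside 18–23 ✗ — fails.
Primer 3 (23 nt, A=3 T=6 G=7 C=7): Tm = 64.9 + 41·(14 − 16.4)/23 = 60.6°C ✓; 3' end TC has 1 G/C ✓; GC 14/23 = 60.9%, outside 46.8–53.7% ✗; length 23 ✓ — fails.
Primer 4 (20 nt, A=1 T=5 G=7 C=7): Tm = 64.9 + 41·(14 − 16.4)/20 = 60.0°C ✓; 3' end GT has 1 G/C ✓; GC 14/20 = 70.0%, outside 46.8–53.7% ✗; length 20 ✓ — fails.
Primer 5 (23 nt, A=2 T=9 G=6 C=6): Tm = 64.9 + 41·(12 − 16.4)/23 = 57.1°C ✓; 3' end CT has 1 G/C ✓; GC 12/23 = 52.2% ✓; length 23 ✓ — passes.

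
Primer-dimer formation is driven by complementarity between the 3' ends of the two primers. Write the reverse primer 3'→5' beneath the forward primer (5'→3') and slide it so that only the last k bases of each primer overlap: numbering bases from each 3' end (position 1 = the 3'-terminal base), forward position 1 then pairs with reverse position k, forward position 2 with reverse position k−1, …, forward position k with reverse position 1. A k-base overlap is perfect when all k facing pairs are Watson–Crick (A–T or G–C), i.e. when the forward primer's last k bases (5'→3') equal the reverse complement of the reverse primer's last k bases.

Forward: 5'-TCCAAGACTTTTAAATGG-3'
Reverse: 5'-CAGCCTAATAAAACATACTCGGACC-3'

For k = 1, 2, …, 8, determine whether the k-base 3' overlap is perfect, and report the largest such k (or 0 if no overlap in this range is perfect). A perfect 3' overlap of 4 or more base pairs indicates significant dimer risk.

Longest perfect overlap: 2 complementary base pairs; below the dimer-risk threshold (threshold 4).

Last 8 bases (5'→3') — forward …TTAAATGG, reverse …CTCGGACC.
Reverse complement of the reverse primer's last 8 bases: GGTCCGAG; its first k bases are the reverse complement of the reverse primer's last k bases, so a perfect k-base overlap needs the forward primer's last k bases to equal them.
Comparing (forward last k vs required): k=1: G vs G ✓; k=2: GG vs GG ✓; k=3: TGG vs GGT ✗; k=4: ATGG vs GGTC ✗; k=5: AATGG vs GGTCC ✗; k=6: AAATGG vs GGTCCG ✗; k=7: TAAATGG vs GGTCCGA ✗; k=8: TTAAATGG vs GGTCCGAG ✗.
Perfect overlaps at k = 1, 2; the largest is 2.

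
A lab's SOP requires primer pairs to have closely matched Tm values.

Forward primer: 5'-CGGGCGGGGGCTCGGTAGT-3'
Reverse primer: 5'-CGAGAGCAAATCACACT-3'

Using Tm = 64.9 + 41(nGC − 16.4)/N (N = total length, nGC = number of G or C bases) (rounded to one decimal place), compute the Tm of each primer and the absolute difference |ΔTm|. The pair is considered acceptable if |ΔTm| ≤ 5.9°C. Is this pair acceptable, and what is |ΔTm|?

Forward: G+C = 15, N = 19 → Tm = 64.9 + 41·(15 − 16.4)/19 = 61.9°C.
Reverse: G+C = 8, N = 17 → Tm = 64.9 + 41·(8 − 16.4)/17 = 44.6°C.
|ΔTm| = |61.9 − 44.6| = 17.3°C, > 5.9°C.

|ΔTm| = 17.3°C; the pair is not acceptable.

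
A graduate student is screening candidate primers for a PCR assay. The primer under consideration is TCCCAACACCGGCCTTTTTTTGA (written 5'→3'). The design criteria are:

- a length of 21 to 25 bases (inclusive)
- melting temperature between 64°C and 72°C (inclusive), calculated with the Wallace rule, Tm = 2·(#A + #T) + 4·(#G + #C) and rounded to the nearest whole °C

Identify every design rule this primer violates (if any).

Meets all criteria.

Base counts: A=4, T=8, G=3, C=8 (length 23).
length: length 23 ✓
Tm: Tm = 2·12 + 4·11 = 68°C ✓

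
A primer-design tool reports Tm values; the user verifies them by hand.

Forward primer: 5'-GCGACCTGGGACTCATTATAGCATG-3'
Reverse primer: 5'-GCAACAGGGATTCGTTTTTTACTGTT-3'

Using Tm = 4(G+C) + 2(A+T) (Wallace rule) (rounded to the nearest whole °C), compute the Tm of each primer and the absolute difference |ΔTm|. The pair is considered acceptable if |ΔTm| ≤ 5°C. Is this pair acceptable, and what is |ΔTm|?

|ΔTm| = 4°C; the pair is acceptable.

Forward: A=6 T=6 G=7 C=6 → Tm = 2·12 + 4·13 = 76°C.
Reverse: A=5 T=11 G=6 C=4 → Tm = 2·16 + 4·10 = 72°C.
|ΔTm| = |76 − 72| = 4°C, ≤ 5°C.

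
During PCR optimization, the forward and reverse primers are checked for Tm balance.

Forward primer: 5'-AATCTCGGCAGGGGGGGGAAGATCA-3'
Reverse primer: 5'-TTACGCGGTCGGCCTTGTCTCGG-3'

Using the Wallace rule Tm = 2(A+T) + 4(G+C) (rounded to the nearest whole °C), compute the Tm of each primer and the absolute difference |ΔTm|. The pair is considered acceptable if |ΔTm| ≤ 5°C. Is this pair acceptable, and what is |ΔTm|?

|ΔTm| = 4°C; the pair is acceptable.

Forward: A=7 T=3 G=11 C=4 → Tm = 2·10 + 4·15 = 80°C.
Reverse: A=1 T=7 G=8 C=7 → Tm = 2·8 + 4·15 = 76°C.
|ΔTm| = |80 − 76| = 4°C, ≤ 5°C.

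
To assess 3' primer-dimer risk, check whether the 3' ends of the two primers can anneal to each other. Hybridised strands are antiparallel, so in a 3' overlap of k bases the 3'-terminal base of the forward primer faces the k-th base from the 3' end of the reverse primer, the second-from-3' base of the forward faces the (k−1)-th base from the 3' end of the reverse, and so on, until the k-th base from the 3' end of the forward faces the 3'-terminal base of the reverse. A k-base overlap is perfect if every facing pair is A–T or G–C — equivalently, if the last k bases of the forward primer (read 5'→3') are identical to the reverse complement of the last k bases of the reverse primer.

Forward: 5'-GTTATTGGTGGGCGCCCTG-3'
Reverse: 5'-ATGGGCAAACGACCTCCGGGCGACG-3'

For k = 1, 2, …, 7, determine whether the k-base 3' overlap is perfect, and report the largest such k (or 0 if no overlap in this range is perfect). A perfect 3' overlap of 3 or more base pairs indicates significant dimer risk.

Longest perfect overlap: 0 complementary base pairs; below the dimer-risk threshold (threshold 3).

Last 7 bases (5'→3') — forward …CGCCCTG, reverse …GGCGACG.
Reverse complement of the reverse primer's last 7 bases: CGTCGCC; its first k bases are the reverse complement of the reverse primer's last k bases, so a perfect k-base overlap needs the forward primer's last k bases to equal them.
Comparing (forward last k vs required): k=1: G vs C ✗; k=2: TG vs CG ✗; k=3: CTG vs CGT ✗; k=4: CCTG vs CGTC ✗; k=5: CCCTG vs CGTCG ✗; k=6: GCCCTG vs CGTCGC ✗; k=7: CGCCCTG vs CGTCGCC ✗.
No overlap length from 1 to 7 is perfect, so the longest perfect 3' overlap is 0.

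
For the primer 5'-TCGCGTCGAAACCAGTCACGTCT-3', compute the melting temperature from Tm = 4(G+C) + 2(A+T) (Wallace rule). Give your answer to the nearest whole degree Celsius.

72°C

Base counts: A=5, T=5, G=5, C=8 (length 23).
Tm = 2·(5+5) + 4·(5+8) = 2·10 + 4·13 = 20 + 52 = 72°C.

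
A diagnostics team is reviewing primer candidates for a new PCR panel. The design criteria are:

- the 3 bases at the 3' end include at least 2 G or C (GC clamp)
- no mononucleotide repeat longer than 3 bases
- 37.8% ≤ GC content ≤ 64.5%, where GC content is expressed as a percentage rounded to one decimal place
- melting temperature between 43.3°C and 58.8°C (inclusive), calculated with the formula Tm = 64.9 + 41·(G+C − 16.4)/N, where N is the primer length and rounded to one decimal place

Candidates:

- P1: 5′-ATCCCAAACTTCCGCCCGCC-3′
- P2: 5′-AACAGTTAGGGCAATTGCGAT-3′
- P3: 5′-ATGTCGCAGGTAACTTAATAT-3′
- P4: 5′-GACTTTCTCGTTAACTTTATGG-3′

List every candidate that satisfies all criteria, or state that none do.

None of the candidates satisfy all criteria.

P1 (20 nt, A=4 T=3 G=2 C=11): 3' end GCC has 3 G/C ✓; longest run = 3 ✓; GC 13/20 = 65.0%, outside 37.8–64.5% ✗; Tm = 64.9 + 41·(13 − 16.4)/20 = 57.9°C ✓ — fails.
P2 (21 nt, A=7 T=5 G=6 C=3): 3' end GAT has 1 G/C, need ≥2 ✗; longest run = 3 ✓; GC 9/21 = 42.9% ✓; Tm = 64.9 + 41·(9 − 16.4)/21 = 50.5°C ✓ — fails.
P3 (21 nt, A=7 T=7 G=4 C=3): 3' end TAT has 0 G/C, need ≥2 ✗; longest run = 2 ✓; GC 7/21 = 33.3%, outside 37.8–64.5% ✗; Tm = 64.9 + 41·(7 − 16.4)/21 = 46.5°C ✓ — fails.
P4 (22 nt, A=4 T=10 G=4 C=4): 3' end TGG has 2 G/C ✓; longest run = 3 ✓; GC 8/22 = 36.4%, outside 37.8–64.5% ✗; Tm = 64.9 + 41·(8 − 16.4)/22 = 49.2°C ✓ — fails.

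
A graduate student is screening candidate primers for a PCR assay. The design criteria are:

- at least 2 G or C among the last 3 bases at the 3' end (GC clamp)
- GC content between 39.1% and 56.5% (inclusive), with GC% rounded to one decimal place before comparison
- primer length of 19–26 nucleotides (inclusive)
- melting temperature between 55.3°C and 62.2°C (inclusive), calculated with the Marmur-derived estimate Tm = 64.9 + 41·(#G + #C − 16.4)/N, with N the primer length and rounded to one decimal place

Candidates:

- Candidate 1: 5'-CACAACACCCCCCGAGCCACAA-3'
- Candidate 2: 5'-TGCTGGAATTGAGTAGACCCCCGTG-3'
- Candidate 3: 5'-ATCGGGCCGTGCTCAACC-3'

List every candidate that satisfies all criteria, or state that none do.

Candidate 1 (22 nt, A=8 T=0 G=2 C=12): 3' end CAA has 1 G/C, need ≥2 ✗; GC 14/22 = 63.6%, outside 39.1–56.5% ✗; length 22 ✓; Tm = 64.9 + 41·(14 − 16.4)/22 = 60.4°C ✓ — fails.
Candidate 2 (25 nt, A=5 T=6 G=8 C=6): 3' end GTG has 2 G/C ✓; GC 14/25 = 56.0% ✓; length 25 ✓; Tm = 64.9 + 41·(14 − 16.4)/25 = 61.0°C ✓ — passes.
Candidate 3 (18 nt, A=3 T=3 G=5 C=7): 3' end ACC has 2 G/C ✓; GC 12/18 = 66.7%, outside 39.1–56.5% ✗; length 18, outside 19–26 ✗; Tm = 64.9 + 41·(12 − 16.4)/18 = 54.9°C, outside 55.3–62.2°C ✗ — fails.

Candidate 2 only.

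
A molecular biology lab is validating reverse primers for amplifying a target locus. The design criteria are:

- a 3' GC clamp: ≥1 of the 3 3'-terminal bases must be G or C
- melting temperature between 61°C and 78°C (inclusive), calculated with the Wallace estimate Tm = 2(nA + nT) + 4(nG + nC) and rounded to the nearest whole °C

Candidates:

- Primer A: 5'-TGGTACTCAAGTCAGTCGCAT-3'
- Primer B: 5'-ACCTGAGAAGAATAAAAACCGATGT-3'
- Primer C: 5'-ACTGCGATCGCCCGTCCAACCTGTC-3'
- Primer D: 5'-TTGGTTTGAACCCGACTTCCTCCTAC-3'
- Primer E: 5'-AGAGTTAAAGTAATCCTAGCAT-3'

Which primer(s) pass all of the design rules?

Primer A (21 nt, A=5 T=6 G=5 C=5): 3' end CAT has 1 G/C ✓; Tm = 2·11 + 4·10 = 62°C ✓ — passes.
Primer B (25 nt, A=12 T=4 G=5 C=4): 3' end TGT has 1 G/C ✓; Tm = 2·16 + 4·9 = 68°C ✓ — passes.
Primer C (25 nt, A=4 T=5 G=5 C=11): 3' end GTC has 2 G/C ✓; Tm = 2·9 + 4·16 = 82°C, outside 61–78°C ✗ — fails.
Primer D (26 nt, A=4 T=9 G=4 C=9): 3' end TAC has 1 G/C ✓; Tm = 2·13 + 4·13 = 78°C ✓ — passes.
Primer E (22 nt, A=9 T=6 G=4 C=3): 3' end CAT has 1 G/C ✓; Tm = 2·15 + 4·7 = 58°C, outside 61–78°C ✗ — fails.

Primer A, Primer B and Primer D.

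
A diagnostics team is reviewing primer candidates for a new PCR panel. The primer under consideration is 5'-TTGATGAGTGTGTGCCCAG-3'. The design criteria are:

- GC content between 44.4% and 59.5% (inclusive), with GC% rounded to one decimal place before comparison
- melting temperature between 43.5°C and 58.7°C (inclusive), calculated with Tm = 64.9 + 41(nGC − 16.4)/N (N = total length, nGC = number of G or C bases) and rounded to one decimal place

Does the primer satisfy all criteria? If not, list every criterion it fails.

Meets all criteria.

Base counts: A=3, T=6, G=7, C=3 (length 19).
GC content: GC 10/19 = 52.6% ✓
Tm: Tm = 64.9 + 41·(10 − 16.4)/19 = 51.1°C ✓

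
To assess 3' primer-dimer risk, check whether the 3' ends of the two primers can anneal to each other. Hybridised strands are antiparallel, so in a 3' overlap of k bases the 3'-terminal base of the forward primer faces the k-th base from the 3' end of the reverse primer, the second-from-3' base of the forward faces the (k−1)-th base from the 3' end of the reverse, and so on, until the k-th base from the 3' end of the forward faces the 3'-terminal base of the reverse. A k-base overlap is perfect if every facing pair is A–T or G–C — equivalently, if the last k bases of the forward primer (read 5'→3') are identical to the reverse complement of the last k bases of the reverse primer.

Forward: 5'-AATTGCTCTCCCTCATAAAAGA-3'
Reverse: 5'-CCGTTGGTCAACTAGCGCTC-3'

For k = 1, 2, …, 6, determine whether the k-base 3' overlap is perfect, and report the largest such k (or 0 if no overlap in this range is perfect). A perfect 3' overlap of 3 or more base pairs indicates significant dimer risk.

Last 6 bases (5'→3') — forward …AAAAGA, reverse …GCGCTC.
Reverse complement of the reverse primer's last 6 bases: GAGCGC; its first k bases are the reverse complement of the reverse primer's last k bases, so a perfect k-base overlap needs the forward primer's last k bases to equal them.
Comparing (forward last k vs required): k=1: A vs G ✗; k=2: GA vs GA ✓; k=3: AGA vs GAG ✗; k=4: AAGA vs GAGC ✗; k=5: AAAGA vs GAGCG ✗; k=6: AAAAGA vs GAGCGC ✗.
Only k = 2 is perfect, so the longest perfect 3' overlap is 2.

Longest perfect overlap: 2 complementary base pairs; below the dimer-risk threshold (threshold 3).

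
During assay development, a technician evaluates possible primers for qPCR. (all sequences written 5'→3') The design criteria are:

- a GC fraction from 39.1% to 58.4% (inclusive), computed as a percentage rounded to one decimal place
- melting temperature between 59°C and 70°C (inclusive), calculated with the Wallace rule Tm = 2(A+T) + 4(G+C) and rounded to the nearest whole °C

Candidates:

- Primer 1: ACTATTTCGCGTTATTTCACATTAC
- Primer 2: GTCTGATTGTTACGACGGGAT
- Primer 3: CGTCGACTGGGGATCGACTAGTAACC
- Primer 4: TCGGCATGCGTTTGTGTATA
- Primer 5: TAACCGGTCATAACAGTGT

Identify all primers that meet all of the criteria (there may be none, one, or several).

Primer 1 (25 nt, A=6 T=11 G=2 C=6): GC 8/25 = 32.0%, outside 39.1–58.4% ✗; Tm = 2·17 + 4·8 = 66°C ✓ — fails.
Primer 2 (21 nt, A=4 T=7 G=7 C=3): GC 10/21 = 47.6% ✓; Tm = 2·11 + 4·10 = 62°C ✓ — passes.
Primer 3 (26 nt, A=6 T=5 G=8 C=7): GC 15/26 = 57.7% ✓; Tm = 2·11 + 4·15 = 82°C, outside 59–70°C ✗ — fails.
Primer 4 (20 nt, A=3 T=8 G=6 C=3): GC 9/20 = 45.0% ✓; Tm = 2·11 + 4·9 = 58°C, outside 59–70°C ✗ — fails.
Primer 5 (19 nt, A=6 T=5 G=4 C=4): GC 8/19 = 42.1% ✓; Tm = 2·11 + 4·8 = 54°C, outside 59–70°C ✗ — fails.

Primer 2 only.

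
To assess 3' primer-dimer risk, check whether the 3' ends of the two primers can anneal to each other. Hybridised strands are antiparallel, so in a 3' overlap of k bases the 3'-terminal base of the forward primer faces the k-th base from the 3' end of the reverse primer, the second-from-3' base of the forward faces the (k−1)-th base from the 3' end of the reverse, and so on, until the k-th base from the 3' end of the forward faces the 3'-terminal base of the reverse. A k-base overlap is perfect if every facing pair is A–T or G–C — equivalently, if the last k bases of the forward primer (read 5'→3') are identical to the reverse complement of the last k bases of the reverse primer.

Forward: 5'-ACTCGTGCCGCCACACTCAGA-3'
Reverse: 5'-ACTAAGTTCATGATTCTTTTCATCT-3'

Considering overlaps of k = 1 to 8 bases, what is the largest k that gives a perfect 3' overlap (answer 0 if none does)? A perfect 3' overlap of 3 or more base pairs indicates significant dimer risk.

Longest perfect overlap: 3 complementary base pairs; significant dimer risk (threshold 3).

Last 8 bases (5'→3') — forward …CACTCAGA, reverse …TTTCATCT.
Reverse complement of the reverse primer's last 8 bases: AGATGAAA; its first k bases are the reverse complement of the reverse primer's last k bases, so a perfect k-base overlap needs the forward primer's last k bases to equal them.
Comparing (forward last k vs required): k=1: A vs A ✓; k=2: GA vs AG ✗; k=3: AGA vs AGA ✓; k=4: CAGA vs AGAT ✗; k=5: TCAGA vs AGATG ✗; k=6: CTCAGA vs AGATGA ✗; k=7: ACTCAGA vs AGATGAA ✗; k=8: CACTCAGA vs AGATGAAA ✗.
Perfect overlaps at k = 1, 3; the largest is 3.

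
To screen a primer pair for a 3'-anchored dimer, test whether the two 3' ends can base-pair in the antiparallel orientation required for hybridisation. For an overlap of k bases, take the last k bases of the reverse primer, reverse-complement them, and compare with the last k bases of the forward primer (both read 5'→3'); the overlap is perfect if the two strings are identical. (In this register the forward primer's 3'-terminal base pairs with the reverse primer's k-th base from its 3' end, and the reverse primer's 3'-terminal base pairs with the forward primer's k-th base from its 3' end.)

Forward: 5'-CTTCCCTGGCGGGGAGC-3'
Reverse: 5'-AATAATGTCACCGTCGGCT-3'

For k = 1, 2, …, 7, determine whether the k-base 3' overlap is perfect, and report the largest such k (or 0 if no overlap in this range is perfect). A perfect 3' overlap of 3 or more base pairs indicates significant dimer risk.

Longest perfect overlap: 3 complementary base pairs; significant dimer risk (threshold 3).

Last 7 bases (5'→3') — forward …GGGGAGC, reverse …GTCGGCT.
Reverse complement of the reverse primer's last 7 bases: AGCCGAC; its first k bases are the reverse complement of the reverse primer's last k bases, so a perfect k-base overlap needs the forward primer's last k bases to equal them.
Comparing (forward last k vs required): k=1: C vs A ✗; k=2: GC vs AG ✗; k=3: AGC vs AGC ✓; k=4: GAGC vs AGCC ✗; k=5: GGAGC vs AGCCG ✗; k=6: GGGAGC vs AGCCGA ✗; k=7: GGGGAGC vs AGCCGAC ✗.
Only k = 3 is perfect, so the longest perfect 3' overlap is 3.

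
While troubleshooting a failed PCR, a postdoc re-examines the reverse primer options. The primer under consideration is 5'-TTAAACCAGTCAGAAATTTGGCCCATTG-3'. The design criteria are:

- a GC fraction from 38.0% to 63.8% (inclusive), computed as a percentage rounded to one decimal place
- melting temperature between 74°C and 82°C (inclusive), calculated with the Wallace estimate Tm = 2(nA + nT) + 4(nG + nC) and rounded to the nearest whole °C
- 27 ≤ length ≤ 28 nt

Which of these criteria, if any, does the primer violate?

Base counts: A=9, T=8, G=5, C=6 (length 28).
GC content: GC 11/28 = 39.3% ✓
Tm: Tm = 2·17 + 4·11 = 78°C ✓
length: length 28 ✓

Meets all criteria.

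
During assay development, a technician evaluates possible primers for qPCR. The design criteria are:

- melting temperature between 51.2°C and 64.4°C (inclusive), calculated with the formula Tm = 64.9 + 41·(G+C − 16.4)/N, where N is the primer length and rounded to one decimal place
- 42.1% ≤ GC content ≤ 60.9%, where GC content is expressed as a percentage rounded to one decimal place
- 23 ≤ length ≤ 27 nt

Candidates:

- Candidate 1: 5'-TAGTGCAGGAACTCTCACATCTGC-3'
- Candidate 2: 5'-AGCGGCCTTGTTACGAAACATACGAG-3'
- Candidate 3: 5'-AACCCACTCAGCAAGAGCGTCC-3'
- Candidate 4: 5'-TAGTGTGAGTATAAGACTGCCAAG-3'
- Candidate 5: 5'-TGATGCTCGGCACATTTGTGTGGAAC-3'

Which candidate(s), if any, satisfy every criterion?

Candidate 1, Candidate 2 and Candidate 5.

Candidate 1 (24 nt, A=6 T=6 G=5 C=7): Tm = 64.9 + 41·(12 − 16.4)/24 = 57.4°C ✓; GC 12/24 = 50.0% ✓; length 24 ✓ — passes.
Candidate 2 (26 nt, A=8 T=5 G=7 C=6): Tm = 64.9 + 41·(13 − 16.4)/26 = 59.5°C ✓; GC 13/26 = 50.0% ✓; length 26 ✓ — passes.
Candidate 3 (22 nt, A=7 T=2 G=4 C=9): Tm = 64.9 + 41·(13 − 16.4)/22 = 58.6°C ✓; GC 13/22 = 59.1% ✓; length 22, outside 23–27 ✗ — fails.
Candidate 4 (24 nt, A=8 T=6 G=7 C=3): Tm = 64.9 + 41·(10 − 16.4)/24 = 54.0°C ✓; GC 10/24 = 41.7%, outside 42.1–60.9% ✗; length 24 ✓ — fails.
Candidate 5 (26 nt, A=5 T=8 G=8 C=5): Tm = 64.9 + 41·(13 − 16.4)/26 = 59.5°C ✓; GC 13/26 = 50.0% ✓; length 26 ✓ — passes.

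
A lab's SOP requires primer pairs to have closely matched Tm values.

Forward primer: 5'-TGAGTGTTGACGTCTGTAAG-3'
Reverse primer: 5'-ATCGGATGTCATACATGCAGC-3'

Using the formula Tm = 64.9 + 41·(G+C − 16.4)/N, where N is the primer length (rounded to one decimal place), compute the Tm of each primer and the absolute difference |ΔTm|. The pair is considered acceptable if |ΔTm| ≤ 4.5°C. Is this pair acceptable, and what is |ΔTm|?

|ΔTm| = 2.7°C; the pair is acceptable.

Forward: G+C = 9, N = 20 → Tm = 64.9 + 41·(9 − 16.4)/20 = 49.7°C.
Reverse: G+C = 10, N = 21 → Tm = 64.9 + 41·(10 − 16.4)/21 = 52.4°C.
|ΔTm| = |49.7 − 52.4| = 2.7°C, ≤ 4.5°C.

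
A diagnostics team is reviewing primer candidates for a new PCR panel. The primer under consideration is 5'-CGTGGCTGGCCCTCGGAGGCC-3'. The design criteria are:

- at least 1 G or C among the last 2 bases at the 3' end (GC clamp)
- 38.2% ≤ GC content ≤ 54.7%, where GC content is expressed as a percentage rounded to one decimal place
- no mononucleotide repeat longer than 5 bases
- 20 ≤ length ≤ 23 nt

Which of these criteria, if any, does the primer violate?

Base counts: A=1, T=3, G=9, C=8 (length 21).
GC clamp: 3' end CC has 2 G/C ✓
GC content: GC 17/21 = 81.0%, outside 38.2–54.7% ✗
homopolymer run: longest run = 3 ✓
length: length 21 ✓

Fails: GC content.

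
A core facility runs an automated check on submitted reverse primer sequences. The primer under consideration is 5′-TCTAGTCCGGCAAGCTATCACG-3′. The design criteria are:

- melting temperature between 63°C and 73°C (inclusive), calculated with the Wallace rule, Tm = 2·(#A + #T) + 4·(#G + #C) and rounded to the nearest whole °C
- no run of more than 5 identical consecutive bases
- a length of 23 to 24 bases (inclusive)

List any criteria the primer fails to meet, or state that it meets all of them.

Fails: length.

Base counts: A=5, T=5, G=5, C=7 (length 22).
Tm: Tm = 2·10 + 4·12 = 68°C ✓
homopolymer run: longest run = 2 ✓
length: length 22, outside 23–24 ✗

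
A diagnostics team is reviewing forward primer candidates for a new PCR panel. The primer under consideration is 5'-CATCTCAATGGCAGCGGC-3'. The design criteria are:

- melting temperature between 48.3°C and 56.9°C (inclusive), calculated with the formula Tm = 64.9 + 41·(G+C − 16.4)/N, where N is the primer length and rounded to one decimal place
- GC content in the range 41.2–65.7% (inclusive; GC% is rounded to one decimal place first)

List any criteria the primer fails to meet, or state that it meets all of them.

Base counts: A=4, T=3, G=5, C=6 (length 18).
Tm: Tm = 64.9 + 41·(11 − 16.4)/18 = 52.6°C ✓
GC content: GC 11/18 = 61.1% ✓

Meets all criteria.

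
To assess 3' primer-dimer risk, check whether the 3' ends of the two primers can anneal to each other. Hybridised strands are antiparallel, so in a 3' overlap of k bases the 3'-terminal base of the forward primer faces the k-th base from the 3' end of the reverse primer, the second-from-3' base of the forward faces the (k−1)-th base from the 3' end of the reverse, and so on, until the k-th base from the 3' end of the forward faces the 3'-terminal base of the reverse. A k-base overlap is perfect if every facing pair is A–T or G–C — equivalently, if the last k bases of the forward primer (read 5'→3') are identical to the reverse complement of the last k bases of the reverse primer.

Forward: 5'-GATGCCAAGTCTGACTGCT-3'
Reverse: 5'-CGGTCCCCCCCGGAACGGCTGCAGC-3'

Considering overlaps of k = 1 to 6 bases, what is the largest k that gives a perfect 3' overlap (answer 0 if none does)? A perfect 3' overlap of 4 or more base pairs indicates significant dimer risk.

Longest perfect overlap: 3 complementary base pairs; below the dimer-risk threshold (threshold 4).

Last 6 bases (5'→3') — forward …ACTGCT, reverse …TGCAGC.
Reverse complement of the reverse primer's last 6 bases: GCTGCA; its first k bases are the reverse complement of the reverse primer's last k bases, so a perfect k-base overlap needs the forward primer's last k bases to equal them.
Comparing (forward last k vs required): k=1: T vs G ✗; k=2: CT vs GC ✗; k=3: GCT vs GCT ✓; k=4: TGCT vs GCTG ✗; k=5: CTGCT vs GCTGC ✗; k=6: ACTGCT vs GCTGCA ✗.
Only k = 3 is perfect, so the longest perfect 3' overlap is 3.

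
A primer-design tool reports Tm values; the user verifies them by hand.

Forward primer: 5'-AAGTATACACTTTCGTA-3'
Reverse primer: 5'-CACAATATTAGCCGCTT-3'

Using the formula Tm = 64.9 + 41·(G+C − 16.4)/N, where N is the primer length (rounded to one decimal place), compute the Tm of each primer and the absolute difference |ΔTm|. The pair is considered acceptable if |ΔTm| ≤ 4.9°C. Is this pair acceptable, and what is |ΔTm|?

|ΔTm| = 4.8°C; the pair is acceptable.

Forward: G+C = 5, N = 17 → Tm = 64.9 + 41·(5 − 16.4)/17 = 37.4°C.
Reverse: G+C = 7, N = 17 → Tm = 64.9 + 41·(7 − 16.4)/17 = 42.2°C.
|ΔTm| = |37.4 − 42.2| = 4.8°C, ≤ 4.9°C.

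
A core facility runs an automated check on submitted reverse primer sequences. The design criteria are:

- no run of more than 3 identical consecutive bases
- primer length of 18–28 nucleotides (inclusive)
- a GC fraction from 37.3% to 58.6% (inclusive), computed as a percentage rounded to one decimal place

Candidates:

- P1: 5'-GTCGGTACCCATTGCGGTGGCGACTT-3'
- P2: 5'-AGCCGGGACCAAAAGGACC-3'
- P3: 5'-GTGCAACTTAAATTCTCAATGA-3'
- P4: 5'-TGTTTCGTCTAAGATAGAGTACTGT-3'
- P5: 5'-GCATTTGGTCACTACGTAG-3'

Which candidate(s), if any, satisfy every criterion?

P5 only.

P1 (26 nt, A=3 T=7 G=9 C=7): longest run = 3 ✓; length 26 ✓; GC 16/26 = 61.5%, outside 37.3–58.6% ✗ — fails.
P2 (19 nt, A=7 T=0 G=6 C=6): longest run = 4, exceeds 3 ✗; length 19 ✓; GC 12/19 = 63.2%, outside 37.3–58.6% ✗ — fails.
P3 (22 nt, A=8 T=7 G=3 C=4): longest run = 3 ✓; length 22 ✓; GC 7/22 = 31.8%, outside 37.3–58.6% ✗ — fails.
P4 (25 nt, A=6 T=10 G=6 C=3): longest run = 3 ✓; length 25 ✓; GC 9/25 = 36.0%, outside 37.3–58.6% ✗ — fails.
P5 (19 nt, A=4 T=6 G=5 C=4): longest run = 3 ✓; length 19 ✓; GC 9/19 = 47.4% ✓ — passes.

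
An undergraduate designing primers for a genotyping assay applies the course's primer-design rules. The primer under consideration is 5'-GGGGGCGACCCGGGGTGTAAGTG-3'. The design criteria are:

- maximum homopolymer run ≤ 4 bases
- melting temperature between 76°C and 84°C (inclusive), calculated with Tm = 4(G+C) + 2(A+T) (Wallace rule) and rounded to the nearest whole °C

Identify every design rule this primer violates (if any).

Base counts: A=3, T=3, G=13, C=4 (length 23).
homopolymer run: longest run = 5, exceeds 4 ✗
Tm: Tm = 2·6 + 4·17 = 80°C ✓

Fails: homopolymer run.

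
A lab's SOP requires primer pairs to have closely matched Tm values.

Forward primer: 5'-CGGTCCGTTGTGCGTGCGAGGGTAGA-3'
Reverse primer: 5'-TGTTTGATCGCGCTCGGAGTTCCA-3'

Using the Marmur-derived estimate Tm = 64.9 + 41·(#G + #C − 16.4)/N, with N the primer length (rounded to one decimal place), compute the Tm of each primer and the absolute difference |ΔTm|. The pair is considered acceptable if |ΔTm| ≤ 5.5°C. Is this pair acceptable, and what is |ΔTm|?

|ΔTm| = 6.7°C; the pair is not acceptable.

Forward: G+C = 17, N = 26 → Tm = 64.9 + 41·(17 − 16.4)/26 = 65.8°C.
Reverse: G+C = 13, N = 24 → Tm = 64.9 + 41·(13 − 16.4)/24 = 59.1°C.
|ΔTm| = |65.8 − 59.1| = 6.7°C, > 5.5°C.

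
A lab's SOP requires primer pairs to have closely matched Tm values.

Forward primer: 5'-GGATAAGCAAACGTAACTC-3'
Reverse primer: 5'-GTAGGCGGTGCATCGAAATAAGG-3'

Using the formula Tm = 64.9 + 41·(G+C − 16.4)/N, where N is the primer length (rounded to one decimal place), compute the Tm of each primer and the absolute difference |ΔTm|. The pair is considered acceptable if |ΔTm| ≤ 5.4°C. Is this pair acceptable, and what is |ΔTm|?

|ΔTm| = 10.3°C; the pair is not acceptable.

Forward: G+C = 8, N = 19 → Tm = 64.9 + 41·(8 − 16.4)/19 = 46.8°C.
Reverse: G+C = 12, N = 23 → Tm = 64.9 + 41·(12 − 16.4)/23 = 57.1°C.
|ΔTm| = |46.8 − 57.1| = 10.3°C, > 5.4°C.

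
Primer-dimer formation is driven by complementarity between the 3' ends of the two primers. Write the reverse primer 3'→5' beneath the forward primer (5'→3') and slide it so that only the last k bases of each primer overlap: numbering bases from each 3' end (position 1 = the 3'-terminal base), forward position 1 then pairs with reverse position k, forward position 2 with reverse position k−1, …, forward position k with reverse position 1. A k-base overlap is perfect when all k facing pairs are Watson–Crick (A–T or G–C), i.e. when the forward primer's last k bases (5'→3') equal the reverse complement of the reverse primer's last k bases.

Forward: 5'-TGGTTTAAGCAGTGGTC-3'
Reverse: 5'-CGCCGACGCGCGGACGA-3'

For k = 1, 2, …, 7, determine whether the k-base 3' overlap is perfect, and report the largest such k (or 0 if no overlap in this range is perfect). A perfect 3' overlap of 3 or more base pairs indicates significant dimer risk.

Longest perfect overlap: 2 complementary base pairs; below the dimer-risk threshold (threshold 3).

Last 7 bases (5'→3') — forward …AGTGGTC, reverse …CGGACGA.
Reverse complement of the reverse primer's last 7 bases: TCGTCCG; its first k bases are the reverse complement of the reverse primer's last k bases, so a perfect k-base overlap needs the forward primer's last k bases to equal them.
Comparing (forward last k vs required): k=1: C vs T ✗; k=2: TC vs TC ✓; k=3: GTC vs TCG ✗; k=4: GGTC vs TCGT ✗; k=5: TGGTC vs TCGTC ✗; k=6: GTGGTC vs TCGTCC ✗; k=7: AGTGGTC vs TCGTCCG ✗.
Only k = 2 is perfect, so the longest perfect 3' overlap is 2.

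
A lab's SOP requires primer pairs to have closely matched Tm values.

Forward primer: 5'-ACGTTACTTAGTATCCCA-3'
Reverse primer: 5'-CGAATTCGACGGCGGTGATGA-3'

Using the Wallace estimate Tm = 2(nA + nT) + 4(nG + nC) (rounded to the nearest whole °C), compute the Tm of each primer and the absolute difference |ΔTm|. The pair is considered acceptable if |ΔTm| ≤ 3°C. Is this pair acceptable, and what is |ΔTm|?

|ΔTm| = 16°C; the pair is not acceptable.

Forward: A=5 T=6 G=2 C=5 → Tm = 2·11 + 4·7 = 50°C.
Reverse: A=5 T=4 G=8 C=4 → Tm = 2·9 + 4·12 = 66°C.
|ΔTm| = |50 − 66| = 16°C, > 3°C.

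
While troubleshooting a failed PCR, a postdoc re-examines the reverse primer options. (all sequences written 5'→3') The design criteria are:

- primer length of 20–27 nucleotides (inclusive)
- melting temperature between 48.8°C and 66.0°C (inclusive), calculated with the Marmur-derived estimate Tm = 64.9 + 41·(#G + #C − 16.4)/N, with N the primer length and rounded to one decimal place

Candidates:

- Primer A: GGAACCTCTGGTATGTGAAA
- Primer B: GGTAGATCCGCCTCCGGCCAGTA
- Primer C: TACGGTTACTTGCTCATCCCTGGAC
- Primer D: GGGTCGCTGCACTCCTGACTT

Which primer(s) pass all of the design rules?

Primer A, Primer B, Primer C and Primer D.

Primer A (20 nt, A=6 T=5 G=6 C=3): length 20 ✓; Tm = 64.9 + 41·(9 − 16.4)/20 = 49.7°C ✓ — passes.
Primer B (23 nt, A=4 T=4 G=7 C=8): length 23 ✓; Tm = 64.9 + 41·(15 − 16.4)/23 = 62.4°C ✓ — passes.
Primer C (25 nt, A=4 T=8 G=5 C=8): length 25 ✓; Tm = 64.9 + 41·(13 − 16.4)/25 = 59.3°C ✓ — passes.
Primer D (21 nt, A=2 T=6 G=6 C=7): length 21 ✓; Tm = 64.9 + 41·(13 − 16.4)/21 = 58.3°C ✓ — passes.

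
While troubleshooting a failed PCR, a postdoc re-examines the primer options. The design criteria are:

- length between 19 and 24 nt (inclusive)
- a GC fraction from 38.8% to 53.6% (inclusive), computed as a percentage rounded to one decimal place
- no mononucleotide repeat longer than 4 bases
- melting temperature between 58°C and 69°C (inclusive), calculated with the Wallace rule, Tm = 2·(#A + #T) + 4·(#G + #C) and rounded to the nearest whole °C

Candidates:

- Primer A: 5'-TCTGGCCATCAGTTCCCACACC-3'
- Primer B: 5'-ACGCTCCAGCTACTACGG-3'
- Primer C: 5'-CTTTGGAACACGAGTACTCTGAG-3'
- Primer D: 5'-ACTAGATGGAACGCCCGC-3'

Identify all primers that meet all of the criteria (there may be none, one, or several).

Primer C only.

Primer A (22 nt, A=4 T=5 G=3 C=10): length 22 ✓; GC 13/22 = 59.1%, outside 38.8–53.6% ✗; longest run = 3 ✓; Tm = 2·9 + 4·13 = 70°C, outside 58–69°C ✗ — fails.
Primer B (18 nt, A=4 T=3 G=4 C=7): length 18, outside 19–24 ✗; GC 11/18 = 61.1%, outside 38.8–53.6% ✗; longest run = 2 ✓; Tm = 2·7 + 4·11 = 58°C ✓ — fails.
Primer C (23 nt, A=6 T=6 G=6 C=5): length 23 ✓; GC 11/23 = 47.8% ✓; longest run = 3 ✓; Tm = 2·12 + 4·11 = 68°C ✓ — passes.
Primer D (18 nt, A=5 T=2 G=5 C=6): length 18, outside 19–24 ✗; GC 11/18 = 61.1%, outside 38.8–53.6% ✗; longest run = 3 ✓; Tm = 2·7 + 4·11 = 58°C ✓ — fails.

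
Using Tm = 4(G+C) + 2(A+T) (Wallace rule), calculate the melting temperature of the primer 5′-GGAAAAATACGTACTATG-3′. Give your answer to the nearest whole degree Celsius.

Base counts: A=8, T=4, G=4, C=2 (length 18).
Tm = 2·(8+4) + 4·(4+2) = 2·12 + 4·6 = 24 + 24 = 48°C.

48°C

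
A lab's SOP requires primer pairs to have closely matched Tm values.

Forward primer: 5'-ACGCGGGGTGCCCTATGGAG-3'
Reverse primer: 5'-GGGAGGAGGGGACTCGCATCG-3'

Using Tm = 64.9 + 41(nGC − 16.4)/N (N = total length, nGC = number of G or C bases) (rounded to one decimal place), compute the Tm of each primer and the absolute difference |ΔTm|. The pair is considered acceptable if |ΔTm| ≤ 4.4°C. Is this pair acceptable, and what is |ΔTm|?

|ΔTm| = 2.2°C; the pair is acceptable.

Forward: G+C = 14, N = 20 → Tm = 64.9 + 41·(14 − 16.4)/20 = 60.0°C.
Reverse: G+C = 15, N = 21 → Tm = 64.9 + 41·(15 − 16.4)/21 = 62.2°C.
|ΔTm| = |60.0 − 62.2| = 2.2°C, ≤ 4.4°C.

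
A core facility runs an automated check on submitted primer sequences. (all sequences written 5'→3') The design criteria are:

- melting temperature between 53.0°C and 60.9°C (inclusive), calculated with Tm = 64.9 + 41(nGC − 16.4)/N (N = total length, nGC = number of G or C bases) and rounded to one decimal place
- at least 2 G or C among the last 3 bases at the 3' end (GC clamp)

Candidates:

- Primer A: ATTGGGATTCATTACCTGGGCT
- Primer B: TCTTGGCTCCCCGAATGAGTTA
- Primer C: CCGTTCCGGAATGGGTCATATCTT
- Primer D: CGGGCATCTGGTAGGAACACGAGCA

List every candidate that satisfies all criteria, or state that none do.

Primer A only.

Primer A (22 nt, A=4 T=8 G=6 C=4): Tm = 64.9 + 41·(10 − 16.4)/22 = 53.0°C ✓; 3' end GCT has 2 G/C ✓ — passes.
Primer B (22 nt, A=4 T=7 G=5 C=6): Tm = 64.9 + 41·(11 − 16.4)/22 = 54.8°C ✓; 3' end TTA has 0 G/C, need ≥2 ✗ — fails.
Primer C (24 nt, A=4 T=8 G=6 C=6): Tm = 64.9 + 41·(12 − 16.4)/24 = 57.4°C ✓; 3' end CTT has 1 G/C, need ≥2 ✗ — fails.
Primer D (25 nt, A=7 T=3 G=9 C=6): Tm = 64.9 + 41·(15 − 16.4)/25 = 62.6°C, outside 53.0–60.9°C ✗; 3' end GCA has 2 G/C ✓ — fails.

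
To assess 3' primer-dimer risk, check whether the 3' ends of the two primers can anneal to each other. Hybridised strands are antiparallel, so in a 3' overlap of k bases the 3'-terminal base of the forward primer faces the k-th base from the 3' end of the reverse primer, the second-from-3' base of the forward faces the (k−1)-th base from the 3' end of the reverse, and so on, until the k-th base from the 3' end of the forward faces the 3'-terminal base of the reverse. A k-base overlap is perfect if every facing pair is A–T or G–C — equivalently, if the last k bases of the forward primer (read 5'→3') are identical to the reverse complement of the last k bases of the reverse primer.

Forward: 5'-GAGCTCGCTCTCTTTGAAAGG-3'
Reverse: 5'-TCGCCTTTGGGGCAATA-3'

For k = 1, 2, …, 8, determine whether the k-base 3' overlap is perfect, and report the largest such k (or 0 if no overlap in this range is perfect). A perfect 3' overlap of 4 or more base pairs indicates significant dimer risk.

Last 8 bases (5'→3') — forward …TTGAAAGG, reverse …GGGCAATA.
Reverse complement of the reverse primer's last 8 bases: TATTGCCC; its first k bases are the reverse complement of the reverse primer's last k bases, so a perfect k-base overlap needs the forward primer's last k bases to equal them.
Comparing (forward last k vs required): k=1: G vs T ✗; k=2: GG vs TA ✗; k=3: AGG vs TAT ✗; k=4: AAGG vs TATT ✗; k=5: AAAGG vs TATTG ✗; k=6: GAAAGG vs TATTGC ✗; k=7: TGAAAGG vs TATTGCC ✗; k=8: TTGAAAGG vs TATTGCCC ✗.
No overlap length from 1 to 8 is perfect, so the longest perfect 3' overlap is 0.

Longest perfect overlap: 0 complementary base pairs; below the dimer-risk threshold (threshold 4).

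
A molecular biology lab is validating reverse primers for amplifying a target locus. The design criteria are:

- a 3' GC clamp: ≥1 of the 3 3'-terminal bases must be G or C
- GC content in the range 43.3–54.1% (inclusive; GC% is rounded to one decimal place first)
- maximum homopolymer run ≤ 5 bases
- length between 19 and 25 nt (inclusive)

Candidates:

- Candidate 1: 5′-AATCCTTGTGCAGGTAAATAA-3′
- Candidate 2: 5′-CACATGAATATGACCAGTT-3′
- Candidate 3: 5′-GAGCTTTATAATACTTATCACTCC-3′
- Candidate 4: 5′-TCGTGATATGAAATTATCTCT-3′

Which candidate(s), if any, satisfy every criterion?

None of the candidates satisfy all criteria.

Candidate 1 (21 nt, A=8 T=6 G=4 C=3): 3' end TAA has 0 G/C, need ≥1 ✗; GC 7/21 = 33.3%, outside 43.3–54.1% ✗; longest run = 3 ✓; length 21 ✓ — fails.
Candidate 2 (19 nt, A=7 T=5 G=3 C=4): 3' end GTT has 1 G/C ✓; GC 7/19 = 36.8%, outside 43.3–54.1% ✗; longest run = 2 ✓; length 19 ✓ — fails.
Candidate 3 (24 nt, A=7 T=9 G=2 C=6): 3' end TCC has 2 G/C ✓; GC 8/24 = 33.3%, outside 43.3–54.1% ✗; longest run = 3 ✓; length 24 ✓ — fails.
Candidate 4 (21 nt, A=6 T=9 G=3 C=3): 3' end TCT has 1 G/C ✓; GC 6/21 = 28.6%, outside 43.3–54.1% ✗; longest run = 3 ✓; length 21 ✓ — fails.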